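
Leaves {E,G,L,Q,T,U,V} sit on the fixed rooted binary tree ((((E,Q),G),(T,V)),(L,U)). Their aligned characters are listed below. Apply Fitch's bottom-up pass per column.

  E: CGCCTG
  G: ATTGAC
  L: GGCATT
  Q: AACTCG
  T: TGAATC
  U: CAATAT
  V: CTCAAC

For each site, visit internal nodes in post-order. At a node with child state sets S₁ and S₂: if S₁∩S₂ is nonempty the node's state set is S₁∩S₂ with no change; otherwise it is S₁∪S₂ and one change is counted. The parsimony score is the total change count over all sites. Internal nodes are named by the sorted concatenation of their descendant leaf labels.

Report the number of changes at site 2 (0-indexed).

EQ@0: {C} ∪ {A} = {A,C} (union, +1)
EGQ@0: {A,C} ∩ {A} = {A} (intersection, +0)
TV@0: {T} ∪ {C} = {C,T} (union, +1)
EGQTV@0: {A} ∪ {C,T} = {A,C,T} (union, +1)
LU@0: {G} ∪ {C} = {C,G} (union, +1)
EGLQTUV@0: {A,C,T} ∩ {C,G} = {C} (intersection, +0)
EQ@1: {G} ∪ {A} = {A,G} (union, +1)
EGQ@1: {A,G} ∪ {T} = {A,G,T} (union, +1)
TV@1: {G} ∪ {T} = {G,T} (union, +1)
EGQTV@1: {A,G,T} ∩ {G,T} = {G,T} (intersection, +0)
LU@1: {G} ∪ {A} = {A,G} (union, +1)
EGLQTUV@1: {G,T} ∩ {A,G} = {G} (intersection, +0)
EQ@2: {C} ∩ {C} = {C} (intersection, +0)
EGQ@2: {C} ∪ {T} = {C,T} (union, +1)
TV@2: {A} ∪ {C} = {A,C} (union, +1)
EGQTV@2: {C,T} ∩ {A,C} = {C} (intersection, +0)
LU@2: {C} ∪ {A} = {A,C} (union, +1)
EGLQTUV@2: {C} ∩ {A,C} = {C} (intersection, +0)
EQ@3: {C} ∪ {T} = {C,T} (union, +1)
EGQ@3: {C,T} ∪ {G} = {C,G,T} (union, +1)
TV@3: {A} ∩ {A} = {A} (intersection, +0)
EGQTV@3: {C,G,T} ∪ {A} = {A,C,G,T} (union, +1)
LU@3: {A} ∪ {T} = {A,T} (union, +1)
EGLQTUV@3: {A,C,G,T} ∩ {A,T} = {A,T} (intersection, +0)
EQ@4: {T} ∪ {C} = {C,T} (union, +1)
EGQ@4: {C,T} ∪ {A} = {A,C,T} (union, +1)
TV@4: {T} ∪ {A} = {A,T} (union, +1)
EGQTV@4: {A,C,T} ∩ {A,T} = {A,T} (intersection, +0)
LU@4: {T} ∪ {A} = {A,T} (union, +1)
EGLQTUV@4: {A,T} ∩ {A,T} = {A,T} (intersection, +0)
EQ@5: {G} ∩ {G} = {G} (intersection, +0)
EGQ@5: {G} ∪ {C} = {C,G} (union, +1)
TV@5: {C} ∩ {C} = {C} (intersection, +0)
EGQTV@5: {C,G} ∩ {C} = {C} (intersection, +0)
LU@5: {T} ∩ {T} = {T} (intersection, +0)
EGLQTUV@5: {C} ∪ {T} = {C,T} (union, +1)
per-site changes: [4, 4, 3, 4, 4, 2]; total = 21

3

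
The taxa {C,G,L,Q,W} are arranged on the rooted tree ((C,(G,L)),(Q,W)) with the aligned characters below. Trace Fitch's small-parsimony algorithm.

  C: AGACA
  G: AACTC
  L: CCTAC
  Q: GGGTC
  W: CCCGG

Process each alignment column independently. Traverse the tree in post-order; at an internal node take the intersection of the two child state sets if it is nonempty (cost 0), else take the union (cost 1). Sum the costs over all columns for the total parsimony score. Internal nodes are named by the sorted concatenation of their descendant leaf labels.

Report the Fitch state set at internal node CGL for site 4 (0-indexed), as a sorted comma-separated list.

A,C

[col 0] GL: children G:{A}, L:{C} ∪→ {A,C}; cost 1
[col 0] CGL: children C:{A}, GL:{A,C} ∩→ {A}; cost 0
[col 0] QW: children Q:{G}, W:{C} ∪→ {C,G}; cost 1
[col 0] CGLQW: children CGL:{A}, QW:{C,G} ∪→ {A,C,G}; cost 1
[col 1] GL: children G:{A}, L:{C} ∪→ {A,C}; cost 1
[col 1] CGL: children C:{G}, GL:{A,C} ∪→ {A,C,G}; cost 1
[col 1] QW: children Q:{G}, W:{C} ∪→ {C,G}; cost 1
[col 1] CGLQW: children CGL:{A,C,G}, QW:{C,G} ∩→ {C,G}; cost 0
[col 2] GL: children G:{C}, L:{T} ∪→ {C,T}; cost 1
[col 2] CGL: children C:{A}, GL:{C,T} ∪→ {A,C,T}; cost 1
[col 2] QW: children Q:{G}, W:{C} ∪→ {C,G}; cost 1
[col 2] CGLQW: children CGL:{A,C,T}, QW:{C,G} ∩→ {C}; cost 0
[col 3] GL: children G:{T}, L:{A} ∪→ {A,T}; cost 1
[col 3] CGL: children C:{C}, GL:{A,T} ∪→ {A,C,T}; cost 1
[col 3] QW: children Q:{T}, W:{G} ∪→ {G,T}; cost 1
[col 3] CGLQW: children CGL:{A,C,T}, QW:{G,T} ∩→ {T}; cost 0
[col 4] GL: children G:{C}, L:{C} ∩→ {C}; cost 0
[col 4] CGL: children C:{A}, GL:{C} ∪→ {A,C}; cost 1
[col 4] QW: children Q:{C}, W:{G} ∪→ {C,G}; cost 1
[col 4] CGLQW: children CGL:{A,C}, QW:{C,G} ∩→ {C}; cost 0
per-site changes: [3, 3, 3, 3, 2]; total = 14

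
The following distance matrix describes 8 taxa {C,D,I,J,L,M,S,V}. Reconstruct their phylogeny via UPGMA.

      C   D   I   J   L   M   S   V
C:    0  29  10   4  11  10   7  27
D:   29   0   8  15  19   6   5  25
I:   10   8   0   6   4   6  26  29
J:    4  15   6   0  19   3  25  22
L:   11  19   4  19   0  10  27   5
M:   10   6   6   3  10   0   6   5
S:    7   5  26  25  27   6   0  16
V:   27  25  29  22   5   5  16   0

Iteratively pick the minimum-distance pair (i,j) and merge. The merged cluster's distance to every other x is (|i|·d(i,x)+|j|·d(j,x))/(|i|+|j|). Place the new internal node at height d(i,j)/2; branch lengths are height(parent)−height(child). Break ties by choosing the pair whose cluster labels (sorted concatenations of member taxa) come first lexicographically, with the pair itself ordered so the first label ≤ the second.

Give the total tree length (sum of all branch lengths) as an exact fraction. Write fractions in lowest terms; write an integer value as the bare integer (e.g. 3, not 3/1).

4357/105

iteration 1: select J,M (d=3); attach at lengths (3/2, 3/2); label the merged cluster JM
  updated: d(C,JM)=7, d(D,JM)=21/2, d(I,JM)=6, d(JM,L)=29/2, d(JM,S)=31/2, d(JM,V)=27/2
iteration 2: select I,L (d=4); attach at lengths (2, 2); label the merged cluster IL
  updated: d(C,IL)=21/2, d(D,IL)=27/2, d(IL,JM)=41/4, d(IL,S)=53/2, d(IL,V)=17
iteration 3: select D,S (d=5); attach at lengths (5/2, 5/2); label the merged cluster DS
  updated: d(C,DS)=18, d(DS,IL)=20, d(DS,JM)=13, d(DS,V)=41/2
iteration 4: select C,JM (d=7); attach at lengths (7/2, 2); label the merged cluster CJM
  updated: d(CJM,DS)=44/3, d(CJM,IL)=31/3, d(CJM,V)=18
iteration 5: select CJM,IL (d=31/3); attach at lengths (5/3, 19/6); label the merged cluster CIJLM
  updated: d(CIJLM,DS)=84/5, d(CIJLM,V)=88/5
iteration 6: select CIJLM,DS (d=84/5); attach at lengths (97/30, 59/10); label the merged cluster CDIJLMS
  updated: d(CDIJLMS,V)=129/7
iteration 7: select CDIJLMS,V (d=129/7); attach at lengths (57/70, 129/14); label the merged cluster CDIJLMSV
final tree: ((((C:7/2,(J:3/2,M:3/2):2):5/3,(I:2,L:2):19/6):97/30,(D:5/2,S:5/2):59/10):57/70,V:129/14)
total length: 4357/105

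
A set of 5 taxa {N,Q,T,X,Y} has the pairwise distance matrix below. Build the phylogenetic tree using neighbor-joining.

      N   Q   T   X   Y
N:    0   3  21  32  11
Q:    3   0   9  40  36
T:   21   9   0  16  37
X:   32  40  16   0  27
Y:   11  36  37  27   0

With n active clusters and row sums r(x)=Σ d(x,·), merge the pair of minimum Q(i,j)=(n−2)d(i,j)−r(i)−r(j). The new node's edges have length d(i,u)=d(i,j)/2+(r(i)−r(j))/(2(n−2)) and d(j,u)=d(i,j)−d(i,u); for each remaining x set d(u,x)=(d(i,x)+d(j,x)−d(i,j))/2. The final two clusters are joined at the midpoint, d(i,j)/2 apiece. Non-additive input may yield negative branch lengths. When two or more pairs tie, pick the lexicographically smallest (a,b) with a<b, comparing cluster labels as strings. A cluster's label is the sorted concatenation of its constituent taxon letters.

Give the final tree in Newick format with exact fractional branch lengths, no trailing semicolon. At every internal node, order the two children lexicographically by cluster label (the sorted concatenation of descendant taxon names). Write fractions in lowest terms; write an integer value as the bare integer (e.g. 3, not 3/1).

iteration 1: select T,X (d=16, Q=-150); attach at lengths (8/3, 40/3); label the merged cluster TX
  updated: d(N,TX)=37/2, d(Q,TX)=33/2, d(TX,Y)=24
iteration 2: select N,Q (d=3, Q=-82); attach at lengths (-17/4, 29/4); label the merged cluster NQ
  updated: d(NQ,TX)=16, d(NQ,Y)=22
iteration 3: select NQ,TX (d=16, Q=-62); attach at lengths (7, 9); label the merged cluster NQTX
  updated: d(NQTX,Y)=15
iteration 4: select NQTX,Y (d=15); attach at lengths (15/2, 15/2); label the merged cluster NQTXY
final tree: (((N:-17/4,Q:29/4):7,(T:8/3,X:40/3):9):15/2,Y:15/2)
total length: 50

(((N:-17/4,Q:29/4):7,(T:8/3,X:40/3):9):15/2,Y:15/2)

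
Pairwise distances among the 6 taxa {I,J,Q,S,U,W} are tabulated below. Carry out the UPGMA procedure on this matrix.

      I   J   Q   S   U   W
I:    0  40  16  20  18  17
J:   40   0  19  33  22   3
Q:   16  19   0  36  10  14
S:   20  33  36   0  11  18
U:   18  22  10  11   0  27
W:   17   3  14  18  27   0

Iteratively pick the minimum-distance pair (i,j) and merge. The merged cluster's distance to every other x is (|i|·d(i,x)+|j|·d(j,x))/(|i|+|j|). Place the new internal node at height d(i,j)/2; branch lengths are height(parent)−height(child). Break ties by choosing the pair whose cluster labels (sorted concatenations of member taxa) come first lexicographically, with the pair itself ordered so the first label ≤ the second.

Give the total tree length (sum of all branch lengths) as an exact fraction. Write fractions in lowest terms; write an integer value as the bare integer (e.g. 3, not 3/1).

599/12

1. join J+W (d=3) ⇒ JW; edges |J|=3/2, |W|=3/2
  updated: d(I,JW)=57/2, d(JW,Q)=33/2, d(JW,S)=51/2, d(JW,U)=49/2
2. join Q+U (d=10) ⇒ QU; edges |Q|=5, |U|=5
  updated: d(I,QU)=17, d(JW,QU)=41/2, d(QU,S)=47/2
3. join I+QU (d=17) ⇒ IQU; edges |I|=17/2, |QU|=7/2
  updated: d(IQU,JW)=139/6, d(IQU,S)=67/3
4. join IQU+S (d=67/3) ⇒ IQSU; edges |IQU|=8/3, |S|=67/6
  updated: d(IQSU,JW)=95/4
5. join IQSU+JW (d=95/4) ⇒ IJQSUW; edges |IQSU|=17/24, |JW|=83/8
final tree: (((I:17/2,(Q:5,U:5):7/2):8/3,S:67/6):17/24,(J:3/2,W:3/2):83/8)
total length: 599/12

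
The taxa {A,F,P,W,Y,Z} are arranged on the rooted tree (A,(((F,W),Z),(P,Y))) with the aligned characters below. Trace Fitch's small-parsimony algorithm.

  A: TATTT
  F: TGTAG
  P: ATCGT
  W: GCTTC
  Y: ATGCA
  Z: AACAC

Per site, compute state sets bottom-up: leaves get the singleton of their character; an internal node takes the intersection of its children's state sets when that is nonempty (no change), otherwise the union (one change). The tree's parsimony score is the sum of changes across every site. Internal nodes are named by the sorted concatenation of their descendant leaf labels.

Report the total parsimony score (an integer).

16

[col 0] FW: children F:{T}, W:{G} ∪→ {G,T}; cost 1
[col 0] FWZ: children FW:{G,T}, Z:{A} ∪→ {A,G,T}; cost 1
[col 0] PY: children P:{A}, Y:{A} ∩→ {A}; cost 0
[col 0] FPWYZ: children FWZ:{A,G,T}, PY:{A} ∩→ {A}; cost 0
[col 0] AFPWYZ: children A:{T}, FPWYZ:{A} ∪→ {A,T}; cost 1
[col 1] FW: children F:{G}, W:{C} ∪→ {C,G}; cost 1
[col 1] FWZ: children FW:{C,G}, Z:{A} ∪→ {A,C,G}; cost 1
[col 1] PY: children P:{T}, Y:{T} ∩→ {T}; cost 0
[col 1] FPWYZ: children FWZ:{A,C,G}, PY:{T} ∪→ {A,C,G,T}; cost 1
[col 1] AFPWYZ: children A:{A}, FPWYZ:{A,C,G,T} ∩→ {A}; cost 0
[col 2] FW: children F:{T}, W:{T} ∩→ {T}; cost 0
[col 2] FWZ: children FW:{T}, Z:{C} ∪→ {C,T}; cost 1
[col 2] PY: children P:{C}, Y:{G} ∪→ {C,G}; cost 1
[col 2] FPWYZ: children FWZ:{C,T}, PY:{C,G} ∩→ {C}; cost 0
[col 2] AFPWYZ: children A:{T}, FPWYZ:{C} ∪→ {C,T}; cost 1
[col 3] FW: children F:{A}, W:{T} ∪→ {A,T}; cost 1
[col 3] FWZ: children FW:{A,T}, Z:{A} ∩→ {A}; cost 0
[col 3] PY: children P:{G}, Y:{C} ∪→ {C,G}; cost 1
[col 3] FPWYZ: children FWZ:{A}, PY:{C,G} ∪→ {A,C,G}; cost 1
[col 3] AFPWYZ: children A:{T}, FPWYZ:{A,C,G} ∪→ {A,C,G,T}; cost 1
[col 4] FW: children F:{G}, W:{C} ∪→ {C,G}; cost 1
[col 4] FWZ: children FW:{C,G}, Z:{C} ∩→ {C}; cost 0
[col 4] PY: children P:{T}, Y:{A} ∪→ {A,T}; cost 1
[col 4] FPWYZ: children FWZ:{C}, PY:{A,T} ∪→ {A,C,T}; cost 1
[col 4] AFPWYZ: children A:{T}, FPWYZ:{A,C,T} ∩→ {T}; cost 0
per-site changes: [3, 3, 3, 4, 3]; total = 16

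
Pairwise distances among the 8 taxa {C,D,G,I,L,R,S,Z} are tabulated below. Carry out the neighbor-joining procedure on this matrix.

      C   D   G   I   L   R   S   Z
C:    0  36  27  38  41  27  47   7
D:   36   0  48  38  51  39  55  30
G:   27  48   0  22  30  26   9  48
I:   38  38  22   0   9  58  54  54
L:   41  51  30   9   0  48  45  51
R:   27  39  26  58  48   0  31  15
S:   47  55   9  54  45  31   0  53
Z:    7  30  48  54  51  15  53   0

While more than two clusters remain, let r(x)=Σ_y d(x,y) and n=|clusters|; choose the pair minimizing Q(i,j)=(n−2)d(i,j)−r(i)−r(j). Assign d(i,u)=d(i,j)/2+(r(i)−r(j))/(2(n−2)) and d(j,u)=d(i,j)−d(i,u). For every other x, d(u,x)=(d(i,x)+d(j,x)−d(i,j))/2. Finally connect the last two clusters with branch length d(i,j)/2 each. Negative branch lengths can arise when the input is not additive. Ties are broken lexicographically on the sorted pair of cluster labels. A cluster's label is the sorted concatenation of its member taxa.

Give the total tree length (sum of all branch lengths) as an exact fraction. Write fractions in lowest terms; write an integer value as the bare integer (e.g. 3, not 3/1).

iteration 1: select I,L (d=9, Q=-494); attach at lengths (13/3, 14/3); label the merged cluster IL
  updated: d(C,IL)=35, d(D,IL)=40, d(G,IL)=43/2, d(IL,R)=97/2, d(IL,S)=45, d(IL,Z)=48
iteration 2: select G,S (d=9, Q=-749/2); attach at lengths (-31/20, 211/20); label the merged cluster GS
  updated: d(C,GS)=65/2, d(D,GS)=47, d(GS,IL)=115/4, d(GS,R)=24, d(GS,Z)=46
iteration 3: select GS,IL (d=115/4, Q=-527/2); attach at lengths (93/8, 137/8); label the merged cluster GILS
  updated: d(C,GILS)=155/8, d(D,GILS)=233/8, d(GILS,R)=175/8, d(GILS,Z)=261/8
iteration 4: select C,Z (d=7, Q=-153); attach at lengths (103/24, 65/24); label the merged cluster CZ
  updated: d(CZ,D)=59/2, d(CZ,GILS)=45/2, d(CZ,R)=35/2
iteration 5: select CZ,R (d=35/2, Q=-903/8); attach at lengths (209/32, 351/32); label the merged cluster CRZ
  updated: d(CRZ,D)=51/2, d(CRZ,GILS)=215/16
iteration 6: select CRZ,D (d=51/2, Q=-1089/16); attach at lengths (157/32, 659/32); label the merged cluster CDRZ
  updated: d(CDRZ,GILS)=273/32
iteration 7: select CDRZ,GILS (d=273/32); attach at lengths (273/64, 273/64); label the merged cluster CDGILRSZ
final tree: ((((C:103/24,Z:65/24):209/32,R:351/32):157/32,D:659/32):273/64,((G:-31/20,S:211/20):93/8,(I:13/3,L:14/3):137/8):273/64)
total length: 3369/32

3369/32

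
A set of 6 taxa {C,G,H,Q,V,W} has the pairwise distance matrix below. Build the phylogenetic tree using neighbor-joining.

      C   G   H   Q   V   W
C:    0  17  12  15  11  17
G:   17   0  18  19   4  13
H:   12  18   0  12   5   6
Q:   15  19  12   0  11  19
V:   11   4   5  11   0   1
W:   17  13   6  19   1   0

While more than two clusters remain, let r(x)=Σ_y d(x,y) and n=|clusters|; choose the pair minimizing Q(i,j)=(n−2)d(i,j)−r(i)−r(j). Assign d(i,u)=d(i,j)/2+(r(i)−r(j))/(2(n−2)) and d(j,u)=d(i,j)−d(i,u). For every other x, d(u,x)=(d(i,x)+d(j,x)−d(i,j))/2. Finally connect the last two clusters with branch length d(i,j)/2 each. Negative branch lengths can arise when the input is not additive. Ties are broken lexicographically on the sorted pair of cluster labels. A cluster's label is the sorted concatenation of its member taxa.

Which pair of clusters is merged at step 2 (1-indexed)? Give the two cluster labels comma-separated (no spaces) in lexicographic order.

CQ,H

1. join C+Q (d=15, Q=-88) ⇒ CQ; edges |C|=7, |Q|=8
  updated: d(CQ,G)=21/2, d(CQ,H)=9/2, d(CQ,V)=7/2, d(CQ,W)=21/2
2. join CQ+H (d=9/2, Q=-49) ⇒ CHQ; edges |CQ|=3/2, |H|=3
  updated: d(CHQ,G)=12, d(CHQ,V)=2, d(CHQ,W)=6
3. join CHQ+W (d=6, Q=-28) ⇒ CHQW; edges |CHQ|=3, |W|=3
  updated: d(CHQW,G)=19/2, d(CHQW,V)=-3/2
4. join CHQW+G (d=19/2, Q=-12) ⇒ CGHQW; edges |CHQW|=2, |G|=15/2
  updated: d(CGHQW,V)=-7/2
5. join CGHQW+V (d=-7/2) ⇒ CGHQVW; edges |CGHQW|=-7/4, |V|=-7/4
final tree: (((((C:7,Q:8):3/2,H:3):3,W:3):2,G:15/2):-7/4,V:-7/4)
total length: 63/2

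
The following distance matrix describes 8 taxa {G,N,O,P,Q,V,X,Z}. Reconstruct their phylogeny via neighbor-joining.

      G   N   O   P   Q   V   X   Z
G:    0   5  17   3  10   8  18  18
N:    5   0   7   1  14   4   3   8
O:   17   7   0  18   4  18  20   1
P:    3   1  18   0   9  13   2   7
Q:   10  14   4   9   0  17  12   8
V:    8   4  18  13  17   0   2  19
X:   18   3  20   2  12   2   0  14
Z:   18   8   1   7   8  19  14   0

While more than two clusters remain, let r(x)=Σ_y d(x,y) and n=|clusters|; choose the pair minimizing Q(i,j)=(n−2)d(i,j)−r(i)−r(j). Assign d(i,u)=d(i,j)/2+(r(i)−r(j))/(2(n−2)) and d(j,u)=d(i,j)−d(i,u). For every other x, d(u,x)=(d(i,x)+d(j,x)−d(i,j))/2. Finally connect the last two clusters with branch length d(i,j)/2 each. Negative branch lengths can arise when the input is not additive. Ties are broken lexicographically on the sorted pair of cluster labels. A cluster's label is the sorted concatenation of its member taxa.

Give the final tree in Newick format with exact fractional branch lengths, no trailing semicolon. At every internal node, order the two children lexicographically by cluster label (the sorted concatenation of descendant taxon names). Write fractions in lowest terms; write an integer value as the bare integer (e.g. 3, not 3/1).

(((G:55/16,P:-7/16):39/32,(N:-25/16,(V:53/32,X:11/32):65/16):69/32):209/64,((O:4/3,Z:-1/3):18/5,Q:19/10):209/64)

step 1: merge (O,Z) at d=1, Q=-154; branch lengths O→4/3, Z→-1/3; new cluster OZ
  updated: d(G,OZ)=17, d(N,OZ)=7, d(OZ,P)=12, d(OZ,Q)=11/2, d(OZ,V)=18, d(OZ,X)=33/2
step 2: merge (OZ,Q) at d=11/2, Q=-116; branch lengths OZ→18/5, Q→19/10; new cluster OQZ
  updated: d(G,OQZ)=43/4, d(N,OQZ)=31/4, d(OQZ,P)=31/4, d(OQZ,V)=59/4, d(OQZ,X)=23/2
step 3: merge (V,X) at d=2, Q=-281/4; branch lengths V→53/32, X→11/32; new cluster VX
  updated: d(G,VX)=12, d(N,VX)=5/2, d(OQZ,VX)=97/8, d(P,VX)=13/2
step 4: merge (N,VX) at d=5/2, Q=-335/8; branch lengths N→-25/16, VX→65/16; new cluster NVX
  updated: d(G,NVX)=29/4, d(NVX,OQZ)=139/16, d(NVX,P)=5/2
step 5: merge (G,P) at d=3, Q=-113/4; branch lengths G→55/16, P→-7/16; new cluster GP
  updated: d(GP,NVX)=27/8, d(GP,OQZ)=31/4
step 6: merge (GP,NVX) at d=27/8, Q=-317/16; branch lengths GP→39/32, NVX→69/32; new cluster GNPVX
  updated: d(GNPVX,OQZ)=209/32
step 7: merge (GNPVX,OQZ) at d=209/32; branch lengths GNPVX→209/64, OQZ→209/64; new cluster GNOPQVXZ
final tree: (((G:55/16,P:-7/16):39/32,(N:-25/16,(V:53/32,X:11/32):65/16):69/32):209/64,((O:4/3,Z:-1/3):18/5,Q:19/10):209/64)
total length: 765/32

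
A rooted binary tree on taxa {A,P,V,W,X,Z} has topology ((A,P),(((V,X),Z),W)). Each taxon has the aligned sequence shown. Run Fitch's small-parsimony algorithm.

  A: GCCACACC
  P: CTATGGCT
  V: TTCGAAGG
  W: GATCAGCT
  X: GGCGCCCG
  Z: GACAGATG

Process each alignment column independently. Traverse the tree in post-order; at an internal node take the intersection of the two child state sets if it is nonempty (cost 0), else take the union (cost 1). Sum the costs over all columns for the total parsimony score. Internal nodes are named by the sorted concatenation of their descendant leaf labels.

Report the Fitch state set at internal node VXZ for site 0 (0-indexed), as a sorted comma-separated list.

G

[col 0] AP: children A:{G}, P:{C} ∪→ {C,G}; cost 1
[col 0] VX: children V:{T}, X:{G} ∪→ {G,T}; cost 1
[col 0] VXZ: children VX:{G,T}, Z:{G} ∩→ {G}; cost 0
[col 0] VWXZ: children VXZ:{G}, W:{G} ∩→ {G}; cost 0
[col 0] APVWXZ: children AP:{C,G}, VWXZ:{G} ∩→ {G}; cost 0
[col 1] AP: children A:{C}, P:{T} ∪→ {C,T}; cost 1
[col 1] VX: children V:{T}, X:{G} ∪→ {G,T}; cost 1
[col 1] VXZ: children VX:{G,T}, Z:{A} ∪→ {A,G,T}; cost 1
[col 1] VWXZ: children VXZ:{A,G,T}, W:{A} ∩→ {A}; cost 0
[col 1] APVWXZ: children AP:{C,T}, VWXZ:{A} ∪→ {A,C,T}; cost 1
[col 2] AP: children A:{C}, P:{A} ∪→ {A,C}; cost 1
[col 2] VX: children V:{C}, X:{C} ∩→ {C}; cost 0
[col 2] VXZ: children VX:{C}, Z:{C} ∩→ {C}; cost 0
[col 2] VWXZ: children VXZ:{C}, W:{T} ∪→ {C,T}; cost 1
[col 2] APVWXZ: children AP:{A,C}, VWXZ:{C,T} ∩→ {C}; cost 0
[col 3] AP: children A:{A}, P:{T} ∪→ {A,T}; cost 1
[col 3] VX: children V:{G}, X:{G} ∩→ {G}; cost 0
[col 3] VXZ: children VX:{G}, Z:{A} ∪→ {A,G}; cost 1
[col 3] VWXZ: children VXZ:{A,G}, W:{C} ∪→ {A,C,G}; cost 1
[col 3] APVWXZ: children AP:{A,T}, VWXZ:{A,C,G} ∩→ {A}; cost 0
[col 4] AP: children A:{C}, P:{G} ∪→ {C,G}; cost 1
[col 4] VX: children V:{A}, X:{C} ∪→ {A,C}; cost 1
[col 4] VXZ: children VX:{A,C}, Z:{G} ∪→ {A,C,G}; cost 1
[col 4] VWXZ: children VXZ:{A,C,G}, W:{A} ∩→ {A}; cost 0
[col 4] APVWXZ: children AP:{C,G}, VWXZ:{A} ∪→ {A,C,G}; cost 1
[col 5] AP: children A:{A}, P:{G} ∪→ {A,G}; cost 1
[col 5] VX: children V:{A}, X:{C} ∪→ {A,C}; cost 1
[col 5] VXZ: children VX:{A,C}, Z:{A} ∩→ {A}; cost 0
[col 5] VWXZ: children VXZ:{A}, W:{G} ∪→ {A,G}; cost 1
[col 5] APVWXZ: children AP:{A,G}, VWXZ:{A,G} ∩→ {A,G}; cost 0
[col 6] AP: children A:{C}, P:{C} ∩→ {C}; cost 0
[col 6] VX: children V:{G}, X:{C} ∪→ {C,G}; cost 1
[col 6] VXZ: children VX:{C,G}, Z:{T} ∪→ {C,G,T}; cost 1
[col 6] VWXZ: children VXZ:{C,G,T}, W:{C} ∩→ {C}; cost 0
[col 6] APVWXZ: children AP:{C}, VWXZ:{C} ∩→ {C}; cost 0
[col 7] AP: children A:{C}, P:{T} ∪→ {C,T}; cost 1
[col 7] VX: children V:{G}, X:{G} ∩→ {G}; cost 0
[col 7] VXZ: children VX:{G}, Z:{G} ∩→ {G}; cost 0
[col 7] VWXZ: children VXZ:{G}, W:{T} ∪→ {G,T}; cost 1
[col 7] APVWXZ: children AP:{C,T}, VWXZ:{G,T} ∩→ {T}; cost 0
per-site changes: [2, 4, 2, 3, 4, 3, 2, 2]; total = 22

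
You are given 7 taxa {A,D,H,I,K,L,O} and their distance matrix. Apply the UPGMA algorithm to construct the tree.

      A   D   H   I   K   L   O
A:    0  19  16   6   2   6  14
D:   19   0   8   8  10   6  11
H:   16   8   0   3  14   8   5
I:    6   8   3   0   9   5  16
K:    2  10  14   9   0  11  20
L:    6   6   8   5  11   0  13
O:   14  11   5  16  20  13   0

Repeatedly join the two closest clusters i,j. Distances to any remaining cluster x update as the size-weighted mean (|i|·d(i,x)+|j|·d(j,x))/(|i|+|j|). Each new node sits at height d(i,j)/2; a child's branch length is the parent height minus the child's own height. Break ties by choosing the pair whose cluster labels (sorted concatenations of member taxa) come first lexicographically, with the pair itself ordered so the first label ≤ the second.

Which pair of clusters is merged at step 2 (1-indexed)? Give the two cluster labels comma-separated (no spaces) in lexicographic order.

1. join A+K (d=2) ⇒ AK; edges |A|=1, |K|=1
  updated: d(AK,D)=29/2, d(AK,H)=15, d(AK,I)=15/2, d(AK,L)=17/2, d(AK,O)=17
2. join H+I (d=3) ⇒ HI; edges |H|=3/2, |I|=3/2
  updated: d(AK,HI)=45/4, d(D,HI)=8, d(HI,L)=13/2, d(HI,O)=21/2
3. join D+L (d=6) ⇒ DL; edges |D|=3, |L|=3
  updated: d(AK,DL)=23/2, d(DL,HI)=29/4, d(DL,O)=12
4. join DL+HI (d=29/4) ⇒ DHIL; edges |DL|=5/8, |HI|=17/8
  updated: d(AK,DHIL)=91/8, d(DHIL,O)=45/4
5. join DHIL+O (d=45/4) ⇒ DHILO; edges |DHIL|=2, |O|=45/8
  updated: d(AK,DHILO)=25/2
6. join AK+DHILO (d=25/2) ⇒ ADHIKLO; edges |AK|=21/4, |DHILO|=5/8
final tree: ((A:1,K:1):21/4,(((D:3,L:3):5/8,(H:3/2,I:3/2):17/8):2,O:45/8):5/8)
total length: 109/4

H,I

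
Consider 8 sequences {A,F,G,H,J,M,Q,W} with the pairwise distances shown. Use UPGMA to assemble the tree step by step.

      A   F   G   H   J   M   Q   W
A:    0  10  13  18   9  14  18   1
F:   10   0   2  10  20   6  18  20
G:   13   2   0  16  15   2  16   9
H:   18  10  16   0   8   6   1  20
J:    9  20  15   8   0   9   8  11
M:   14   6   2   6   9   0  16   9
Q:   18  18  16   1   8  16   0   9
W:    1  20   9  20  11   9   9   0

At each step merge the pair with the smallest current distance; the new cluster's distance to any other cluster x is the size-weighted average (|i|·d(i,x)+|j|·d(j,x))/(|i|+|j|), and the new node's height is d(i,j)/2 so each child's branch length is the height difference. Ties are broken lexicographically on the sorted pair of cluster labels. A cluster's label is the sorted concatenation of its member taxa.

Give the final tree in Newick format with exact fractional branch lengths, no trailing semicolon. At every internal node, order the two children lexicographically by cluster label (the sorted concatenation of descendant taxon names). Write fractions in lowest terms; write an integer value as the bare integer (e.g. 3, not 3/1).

(((A:1/2,W:1/2):23/4,((F:1,G:1):1,M:2):17/4):47/60,((H:1/2,Q:1/2):7/2,J:4):91/30)

iteration 1: select A,W (d=1); attach at lengths (1/2, 1/2); label the merged cluster AW
  updated: d(AW,F)=15, d(AW,G)=11, d(AW,H)=19, d(AW,J)=10, d(AW,M)=23/2, d(AW,Q)=27/2
iteration 2: select H,Q (d=1); attach at lengths (1/2, 1/2); label the merged cluster HQ
  updated: d(AW,HQ)=65/4, d(F,HQ)=14, d(G,HQ)=16, d(HQ,J)=8, d(HQ,M)=11
iteration 3: select F,G (d=2); attach at lengths (1, 1); label the merged cluster FG
  updated: d(AW,FG)=13, d(FG,HQ)=15, d(FG,J)=35/2, d(FG,M)=4
iteration 4: select FG,M (d=4); attach at lengths (1, 2); label the merged cluster FGM
  updated: d(AW,FGM)=25/2, d(FGM,HQ)=41/3, d(FGM,J)=44/3
iteration 5: select HQ,J (d=8); attach at lengths (7/2, 4); label the merged cluster HJQ
  updated: d(AW,HJQ)=85/6, d(FGM,HJQ)=14
iteration 6: select AW,FGM (d=25/2); attach at lengths (23/4, 17/4); label the merged cluster AFGMW
  updated: d(AFGMW,HJQ)=211/15
iteration 7: select AFGMW,HJQ (d=211/15); attach at lengths (47/60, 91/30); label the merged cluster AFGHJMQW
final tree: (((A:1/2,W:1/2):23/4,((F:1,G:1):1,M:2):17/4):47/60,((H:1/2,Q:1/2):7/2,J:4):91/30)
total length: 1699/60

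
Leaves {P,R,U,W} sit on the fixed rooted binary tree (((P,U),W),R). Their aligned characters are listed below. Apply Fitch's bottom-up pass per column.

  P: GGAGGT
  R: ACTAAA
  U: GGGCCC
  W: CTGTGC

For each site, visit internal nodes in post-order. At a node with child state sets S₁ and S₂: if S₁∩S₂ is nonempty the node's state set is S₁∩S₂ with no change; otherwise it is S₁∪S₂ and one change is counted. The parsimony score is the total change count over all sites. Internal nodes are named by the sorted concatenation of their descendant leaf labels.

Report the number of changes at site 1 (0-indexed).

2

PU@0: {G} ∩ {G} = {G} (intersection, +0)
PUW@0: {G} ∪ {C} = {C,G} (union, +1)
PRUW@0: {C,G} ∪ {A} = {A,C,G} (union, +1)
PU@1: {G} ∩ {G} = {G} (intersection, +0)
PUW@1: {G} ∪ {T} = {G,T} (union, +1)
PRUW@1: {G,T} ∪ {C} = {C,G,T} (union, +1)
PU@2: {A} ∪ {G} = {A,G} (union, +1)
PUW@2: {A,G} ∩ {G} = {G} (intersection, +0)
PRUW@2: {G} ∪ {T} = {G,T} (union, +1)
PU@3: {G} ∪ {C} = {C,G} (union, +1)
PUW@3: {C,G} ∪ {T} = {C,G,T} (union, +1)
PRUW@3: {C,G,T} ∪ {A} = {A,C,G,T} (union, +1)
PU@4: {G} ∪ {C} = {C,G} (union, +1)
PUW@4: {C,G} ∩ {G} = {G} (intersection, +0)
PRUW@4: {G} ∪ {A} = {A,G} (union, +1)
PU@5: {T} ∪ {C} = {C,T} (union, +1)
PUW@5: {C,T} ∩ {C} = {C} (intersection, +0)
PRUW@5: {C} ∪ {A} = {A,C} (union, +1)
per-site changes: [2, 2, 2, 3, 2, 2]; total = 13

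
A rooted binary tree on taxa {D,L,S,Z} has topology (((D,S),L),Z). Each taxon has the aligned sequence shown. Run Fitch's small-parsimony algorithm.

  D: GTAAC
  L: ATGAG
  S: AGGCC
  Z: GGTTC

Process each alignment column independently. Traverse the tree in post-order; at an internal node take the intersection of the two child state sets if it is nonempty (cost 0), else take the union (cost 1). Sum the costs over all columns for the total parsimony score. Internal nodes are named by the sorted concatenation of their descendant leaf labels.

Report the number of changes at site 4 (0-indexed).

[col 0] DS: children D:{G}, S:{A} ∪→ {A,G}; cost 1
[col 0] DLS: children DS:{A,G}, L:{A} ∩→ {A}; cost 0
[col 0] DLSZ: children DLS:{A}, Z:{G} ∪→ {A,G}; cost 1
[col 1] DS: children D:{T}, S:{G} ∪→ {G,T}; cost 1
[col 1] DLS: children DS:{G,T}, L:{T} ∩→ {T}; cost 0
[col 1] DLSZ: children DLS:{T}, Z:{G} ∪→ {G,T}; cost 1
[col 2] DS: children D:{A}, S:{G} ∪→ {A,G}; cost 1
[col 2] DLS: children DS:{A,G}, L:{G} ∩→ {G}; cost 0
[col 2] DLSZ: children DLS:{G}, Z:{T} ∪→ {G,T}; cost 1
[col 3] DS: children D:{A}, S:{C} ∪→ {A,C}; cost 1
[col 3] DLS: children DS:{A,C}, L:{A} ∩→ {A}; cost 0
[col 3] DLSZ: children DLS:{A}, Z:{T} ∪→ {A,T}; cost 1
[col 4] DS: children D:{C}, S:{C} ∩→ {C}; cost 0
[col 4] DLS: children DS:{C}, L:{G} ∪→ {C,G}; cost 1
[col 4] DLSZ: children DLS:{C,G}, Z:{C} ∩→ {C}; cost 0
per-site changes: [2, 2, 2, 2, 1]; total = 9

1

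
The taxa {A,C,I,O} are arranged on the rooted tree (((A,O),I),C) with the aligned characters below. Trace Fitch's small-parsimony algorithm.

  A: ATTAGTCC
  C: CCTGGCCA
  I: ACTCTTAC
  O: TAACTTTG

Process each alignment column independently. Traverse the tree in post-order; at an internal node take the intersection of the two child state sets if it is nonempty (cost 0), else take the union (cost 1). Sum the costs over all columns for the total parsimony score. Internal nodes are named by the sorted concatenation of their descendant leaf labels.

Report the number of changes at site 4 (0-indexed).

AO@0: {A} ∪ {T} = {A,T} (union, +1)
AIO@0: {A,T} ∩ {A} = {A} (intersection, +0)
ACIO@0: {A} ∪ {C} = {A,C} (union, +1)
AO@1: {T} ∪ {A} = {A,T} (union, +1)
AIO@1: {A,T} ∪ {C} = {A,C,T} (union, +1)
ACIO@1: {A,C,T} ∩ {C} = {C} (intersection, +0)
AO@2: {T} ∪ {A} = {A,T} (union, +1)
AIO@2: {A,T} ∩ {T} = {T} (intersection, +0)
ACIO@2: {T} ∩ {T} = {T} (intersection, +0)
AO@3: {A} ∪ {C} = {A,C} (union, +1)
AIO@3: {A,C} ∩ {C} = {C} (intersection, +0)
ACIO@3: {C} ∪ {G} = {C,G} (union, +1)
AO@4: {G} ∪ {T} = {G,T} (union, +1)
AIO@4: {G,T} ∩ {T} = {T} (intersection, +0)
ACIO@4: {T} ∪ {G} = {G,T} (union, +1)
AO@5: {T} ∩ {T} = {T} (intersection, +0)
AIO@5: {T} ∩ {T} = {T} (intersection, +0)
ACIO@5: {T} ∪ {C} = {C,T} (union, +1)
AO@6: {C} ∪ {T} = {C,T} (union, +1)
AIO@6: {C,T} ∪ {A} = {A,C,T} (union, +1)
ACIO@6: {A,C,T} ∩ {C} = {C} (intersection, +0)
AO@7: {C} ∪ {G} = {C,G} (union, +1)
AIO@7: {C,G} ∩ {C} = {C} (intersection, +0)
ACIO@7: {C} ∪ {A} = {A,C} (union, +1)
per-site changes: [2, 2, 1, 2, 2, 1, 2, 2]; total = 14

2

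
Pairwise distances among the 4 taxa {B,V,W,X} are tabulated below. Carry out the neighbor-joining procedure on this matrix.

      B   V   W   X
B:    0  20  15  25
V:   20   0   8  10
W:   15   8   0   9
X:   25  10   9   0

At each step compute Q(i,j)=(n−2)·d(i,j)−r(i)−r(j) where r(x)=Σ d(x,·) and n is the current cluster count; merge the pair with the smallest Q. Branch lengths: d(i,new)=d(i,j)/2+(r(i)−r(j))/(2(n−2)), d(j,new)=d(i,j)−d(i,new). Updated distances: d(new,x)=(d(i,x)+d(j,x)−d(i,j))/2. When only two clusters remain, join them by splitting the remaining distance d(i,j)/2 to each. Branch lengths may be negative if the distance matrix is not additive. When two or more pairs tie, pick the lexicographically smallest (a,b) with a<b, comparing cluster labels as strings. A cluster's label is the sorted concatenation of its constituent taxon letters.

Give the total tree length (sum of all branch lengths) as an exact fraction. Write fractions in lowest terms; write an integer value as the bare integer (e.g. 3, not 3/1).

1. join B+W (d=15, Q=-62) ⇒ BW; edges |B|=29/2, |W|=1/2
  updated: d(BW,V)=13/2, d(BW,X)=19/2
2. join BW+V (d=13/2, Q=-26) ⇒ BVW; edges |BW|=3, |V|=7/2
  updated: d(BVW,X)=13/2
3. join BVW+X (d=13/2) ⇒ BVWX; edges |BVW|=13/4, |X|=13/4
final tree: (((B:29/2,W:1/2):3,V:7/2):13/4,X:13/4)
total length: 28

28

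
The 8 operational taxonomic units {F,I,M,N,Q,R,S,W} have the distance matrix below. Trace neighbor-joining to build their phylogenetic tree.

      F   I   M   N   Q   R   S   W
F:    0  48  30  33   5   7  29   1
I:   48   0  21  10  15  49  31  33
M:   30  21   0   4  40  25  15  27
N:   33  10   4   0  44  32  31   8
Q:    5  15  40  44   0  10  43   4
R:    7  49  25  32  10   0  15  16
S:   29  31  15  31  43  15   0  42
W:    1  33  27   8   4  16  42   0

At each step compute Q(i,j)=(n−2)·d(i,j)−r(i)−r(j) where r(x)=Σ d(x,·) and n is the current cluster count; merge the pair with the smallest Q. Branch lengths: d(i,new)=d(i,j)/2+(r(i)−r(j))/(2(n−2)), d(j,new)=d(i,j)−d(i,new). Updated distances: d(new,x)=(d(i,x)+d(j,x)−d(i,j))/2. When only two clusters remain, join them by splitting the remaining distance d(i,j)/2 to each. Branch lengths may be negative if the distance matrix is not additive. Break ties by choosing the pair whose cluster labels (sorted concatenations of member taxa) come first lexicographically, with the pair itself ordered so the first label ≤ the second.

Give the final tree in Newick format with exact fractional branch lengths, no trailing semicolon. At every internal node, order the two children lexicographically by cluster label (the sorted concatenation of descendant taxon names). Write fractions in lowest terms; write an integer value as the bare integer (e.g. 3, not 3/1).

(((F:-15/16,((((I:35/4,N:5/4):15/4,M:15/4):79/16,S:189/16):49/4,R:1/8):137/16):31/16,Q:3):1/2,W:1/2)

step 1: merge (I,N) at d=10, Q=-309; branch lengths I→35/4, N→5/4; new cluster IN
  updated: d(F,IN)=71/2, d(IN,M)=15/2, d(IN,Q)=49/2, d(IN,R)=71/2, d(IN,S)=26, d(IN,W)=31/2
step 2: merge (IN,M) at d=15/2, Q=-503/2; branch lengths IN→15/4, M→15/4; new cluster IMN
  updated: d(F,IMN)=29, d(IMN,Q)=57/2, d(IMN,R)=53/2, d(IMN,S)=67/4, d(IMN,W)=35/2
step 3: merge (IMN,S) at d=67/4, Q=-197; branch lengths IMN→79/16, S→189/16; new cluster IMNS
  updated: d(F,IMNS)=165/8, d(IMNS,Q)=219/8, d(IMNS,R)=99/8, d(IMNS,W)=171/8
step 4: merge (IMNS,R) at d=99/8, Q=-90; branch lengths IMNS→49/4, R→1/8; new cluster IMNRS
  updated: d(F,IMNRS)=61/8, d(IMNRS,Q)=25/2, d(IMNRS,W)=25/2
step 5: merge (F,IMNRS) at d=61/8, Q=-31; branch lengths F→-15/16, IMNRS→137/16; new cluster FIMNRS
  updated: d(FIMNRS,Q)=79/16, d(FIMNRS,W)=47/16
step 6: merge (FIMNRS,Q) at d=79/16, Q=-95/8; branch lengths FIMNRS→31/16, Q→3; new cluster FIMNQRS
  updated: d(FIMNQRS,W)=1
step 7: merge (FIMNQRS,W) at d=1; branch lengths FIMNQRS→1/2, W→1/2; new cluster FIMNQRSW
final tree: (((F:-15/16,((((I:35/4,N:5/4):15/4,M:15/4):79/16,S:189/16):49/4,R:1/8):137/16):31/16,Q:3):1/2,W:1/2)
total length: 963/16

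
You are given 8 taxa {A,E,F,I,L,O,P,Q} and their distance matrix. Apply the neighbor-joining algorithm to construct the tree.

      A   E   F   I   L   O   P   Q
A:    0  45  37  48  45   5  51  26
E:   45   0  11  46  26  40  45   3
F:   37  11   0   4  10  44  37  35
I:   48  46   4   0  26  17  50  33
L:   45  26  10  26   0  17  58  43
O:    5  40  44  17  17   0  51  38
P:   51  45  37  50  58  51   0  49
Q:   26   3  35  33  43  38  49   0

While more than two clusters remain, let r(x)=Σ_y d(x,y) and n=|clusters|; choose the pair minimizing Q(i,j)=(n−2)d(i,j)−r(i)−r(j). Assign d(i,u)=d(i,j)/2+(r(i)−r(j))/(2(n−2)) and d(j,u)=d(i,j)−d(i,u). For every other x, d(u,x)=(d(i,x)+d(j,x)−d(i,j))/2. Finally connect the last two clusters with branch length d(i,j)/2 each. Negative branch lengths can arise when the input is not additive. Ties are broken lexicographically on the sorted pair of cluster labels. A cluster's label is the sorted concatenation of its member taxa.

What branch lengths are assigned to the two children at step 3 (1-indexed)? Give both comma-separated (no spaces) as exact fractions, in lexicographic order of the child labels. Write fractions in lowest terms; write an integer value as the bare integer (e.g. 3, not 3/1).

-43/16,107/16

step 1: merge (A,O) at d=5, Q=-439; branch lengths A→25/4, O→-5/4; new cluster AO
  updated: d(AO,E)=40, d(AO,F)=38, d(AO,I)=30, d(AO,L)=57/2, d(AO,P)=97/2, d(AO,Q)=59/2
step 2: merge (E,Q) at d=3, Q=-697/2; branch lengths E→-13/20, Q→73/20; new cluster EQ
  updated: d(AO,EQ)=133/4, d(EQ,F)=43/2, d(EQ,I)=38, d(EQ,L)=33, d(EQ,P)=91/2
step 3: merge (F,I) at d=4, Q=-485/2; branch lengths F→-43/16, I→107/16; new cluster FI
  updated: d(AO,FI)=32, d(EQ,FI)=111/4, d(FI,L)=16, d(FI,P)=83/2
step 4: merge (FI,L) at d=16, Q=-819/4; branch lengths FI→119/24, L→265/24; new cluster FIL
  updated: d(AO,FIL)=89/4, d(EQ,FIL)=179/8, d(FIL,P)=167/4
step 5: merge (AO,FIL) at d=89/4, Q=-1167/8; branch lengths AO→497/32, FIL→215/32; new cluster AFILO
  updated: d(AFILO,EQ)=267/16, d(AFILO,P)=34
step 6: merge (AFILO,EQ) at d=267/16, Q=-1539/16; branch lengths AFILO→83/32, EQ→451/32; new cluster AEFILOQ
  updated: d(AEFILOQ,P)=1005/32
step 7: merge (AEFILOQ,P) at d=1005/32; branch lengths AEFILOQ→1005/64, P→1005/64; new cluster AEFILOPQ
final tree: ((((A:25/4,O:-5/4):497/32,((F:-43/16,I:107/16):119/24,L:265/24):215/32):83/32,(E:-13/20,Q:73/20):451/32):1005/64,P:1005/64)
total length: 3147/32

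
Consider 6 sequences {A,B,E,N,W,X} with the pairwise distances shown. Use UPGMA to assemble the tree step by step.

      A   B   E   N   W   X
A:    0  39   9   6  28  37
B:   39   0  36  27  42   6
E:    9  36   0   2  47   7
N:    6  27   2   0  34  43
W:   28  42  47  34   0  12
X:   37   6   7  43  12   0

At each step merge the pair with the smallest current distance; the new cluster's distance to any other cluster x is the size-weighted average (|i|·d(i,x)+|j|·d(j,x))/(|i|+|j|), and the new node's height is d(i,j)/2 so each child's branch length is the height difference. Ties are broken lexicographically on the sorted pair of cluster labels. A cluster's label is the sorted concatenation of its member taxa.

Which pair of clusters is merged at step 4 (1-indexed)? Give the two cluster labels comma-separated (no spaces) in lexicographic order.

BX,W

1. join E+N (d=2) ⇒ EN; edges |E|=1, |N|=1
  updated: d(A,EN)=15/2, d(B,EN)=63/2, d(EN,W)=81/2, d(EN,X)=25
2. join B+X (d=6) ⇒ BX; edges |B|=3, |X|=3
  updated: d(A,BX)=38, d(BX,EN)=113/4, d(BX,W)=27
3. join A+EN (d=15/2) ⇒ AEN; edges |A|=15/4, |EN|=11/4
  updated: d(AEN,BX)=63/2, d(AEN,W)=109/3
4. join BX+W (d=27) ⇒ BWX; edges |BX|=21/2, |W|=27/2
  updated: d(AEN,BWX)=298/9
5. join AEN+BWX (d=298/9) ⇒ ABENWX; edges |AEN|=461/36, |BWX|=55/18
final tree: ((A:15/4,(E:1,N:1):11/4):461/36,((B:3,X:3):21/2,W:27/2):55/18)
total length: 1957/36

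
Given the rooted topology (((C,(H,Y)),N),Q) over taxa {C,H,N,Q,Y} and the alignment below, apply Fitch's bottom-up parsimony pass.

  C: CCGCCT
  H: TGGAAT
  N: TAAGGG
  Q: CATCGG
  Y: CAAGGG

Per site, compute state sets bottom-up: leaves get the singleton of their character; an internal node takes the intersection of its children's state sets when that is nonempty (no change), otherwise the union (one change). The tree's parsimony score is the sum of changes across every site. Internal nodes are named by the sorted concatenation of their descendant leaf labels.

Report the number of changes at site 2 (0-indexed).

3

site 0, node HY: H={T} ∪ Y={C} → {C,T} (+1)
site 0, node CHY: C={C} ∩ HY={C,T} → {C} (+0)
site 0, node CHNY: CHY={C} ∪ N={T} → {C,T} (+1)
site 0, node CHNQY: CHNY={C,T} ∩ Q={C} → {C} (+0)
site 1, node HY: H={G} ∪ Y={A} → {A,G} (+1)
site 1, node CHY: C={C} ∪ HY={A,G} → {A,C,G} (+1)
site 1, node CHNY: CHY={A,C,G} ∩ N={A} → {A} (+0)
site 1, node CHNQY: CHNY={A} ∩ Q={A} → {A} (+0)
site 2, node HY: H={G} ∪ Y={A} → {A,G} (+1)
site 2, node CHY: C={G} ∩ HY={A,G} → {G} (+0)
site 2, node CHNY: CHY={G} ∪ N={A} → {A,G} (+1)
site 2, node CHNQY: CHNY={A,G} ∪ Q={T} → {A,G,T} (+1)
site 3, node HY: H={A} ∪ Y={G} → {A,G} (+1)
site 3, node CHY: C={C} ∪ HY={A,G} → {A,C,G} (+1)
site 3, node CHNY: CHY={A,C,G} ∩ N={G} → {G} (+0)
site 3, node CHNQY: CHNY={G} ∪ Q={C} → {C,G} (+1)
site 4, node HY: H={A} ∪ Y={G} → {A,G} (+1)
site 4, node CHY: C={C} ∪ HY={A,G} → {A,C,G} (+1)
site 4, node CHNY: CHY={A,C,G} ∩ N={G} → {G} (+0)
site 4, node CHNQY: CHNY={G} ∩ Q={G} → {G} (+0)
site 5, node HY: H={T} ∪ Y={G} → {G,T} (+1)
site 5, node CHY: C={T} ∩ HY={G,T} → {T} (+0)
site 5, node CHNY: CHY={T} ∪ N={G} → {G,T} (+1)
site 5, node CHNQY: CHNY={G,T} ∩ Q={G} → {G} (+0)
per-site changes: [2, 2, 3, 3, 2, 2]; total = 14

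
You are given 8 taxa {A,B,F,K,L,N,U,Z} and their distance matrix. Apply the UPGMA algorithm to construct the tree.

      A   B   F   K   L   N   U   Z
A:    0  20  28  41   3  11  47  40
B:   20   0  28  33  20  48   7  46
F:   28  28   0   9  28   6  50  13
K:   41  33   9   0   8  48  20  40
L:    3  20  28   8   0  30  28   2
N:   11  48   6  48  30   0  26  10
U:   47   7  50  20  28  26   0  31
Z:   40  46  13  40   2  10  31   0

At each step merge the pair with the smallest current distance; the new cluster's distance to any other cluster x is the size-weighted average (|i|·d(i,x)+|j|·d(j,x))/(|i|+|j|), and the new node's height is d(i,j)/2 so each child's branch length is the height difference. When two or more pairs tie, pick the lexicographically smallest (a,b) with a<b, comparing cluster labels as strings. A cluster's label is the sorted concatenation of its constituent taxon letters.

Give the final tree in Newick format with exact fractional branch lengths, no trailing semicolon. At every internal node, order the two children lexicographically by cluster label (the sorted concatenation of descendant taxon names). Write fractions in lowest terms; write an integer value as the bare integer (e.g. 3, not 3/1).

iteration 1: select L,Z (d=2); attach at lengths (1, 1); label the merged cluster LZ
  updated: d(A,LZ)=43/2, d(B,LZ)=33, d(F,LZ)=41/2, d(K,LZ)=24, d(LZ,N)=20, d(LZ,U)=59/2
iteration 2: select F,N (d=6); attach at lengths (3, 3); label the merged cluster FN
  updated: d(A,FN)=39/2, d(B,FN)=38, d(FN,K)=57/2, d(FN,LZ)=81/4, d(FN,U)=38
iteration 3: select B,U (d=7); attach at lengths (7/2, 7/2); label the merged cluster BU
  updated: d(A,BU)=67/2, d(BU,FN)=38, d(BU,K)=53/2, d(BU,LZ)=125/4
iteration 4: select A,FN (d=39/2); attach at lengths (39/4, 27/4); label the merged cluster AFN
  updated: d(AFN,BU)=73/2, d(AFN,K)=98/3, d(AFN,LZ)=62/3
iteration 5: select AFN,LZ (d=62/3); attach at lengths (7/12, 28/3); label the merged cluster AFLNZ
  updated: d(AFLNZ,BU)=172/5, d(AFLNZ,K)=146/5
iteration 6: select BU,K (d=53/2); attach at lengths (39/4, 53/4); label the merged cluster BKU
  updated: d(AFLNZ,BKU)=98/3
iteration 7: select AFLNZ,BKU (d=98/3); attach at lengths (6, 37/12); label the merged cluster ABFKLNUZ
final tree: (((A:39/4,(F:3,N:3):27/4):7/12,(L:1,Z:1):28/3):6,((B:7/2,U:7/2):39/4,K:53/4):37/12)
total length: 147/2

(((A:39/4,(F:3,N:3):27/4):7/12,(L:1,Z:1):28/3):6,((B:7/2,U:7/2):39/4,K:53/4):37/12)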